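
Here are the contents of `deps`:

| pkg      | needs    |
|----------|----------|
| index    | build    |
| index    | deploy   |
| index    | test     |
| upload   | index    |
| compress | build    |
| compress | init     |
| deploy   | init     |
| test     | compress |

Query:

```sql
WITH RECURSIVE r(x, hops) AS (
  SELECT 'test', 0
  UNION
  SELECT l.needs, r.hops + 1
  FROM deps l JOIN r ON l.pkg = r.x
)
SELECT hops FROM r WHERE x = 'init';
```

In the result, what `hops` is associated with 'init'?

Base: (test, hops=0).
Iteration 1: edges from {test} -> (compress, hops=1).
Iteration 2: edges from {compress} -> (build, hops=2), (init, hops=2).
Iteration 3: no outgoing edges from {build,init}; recursion stops.

2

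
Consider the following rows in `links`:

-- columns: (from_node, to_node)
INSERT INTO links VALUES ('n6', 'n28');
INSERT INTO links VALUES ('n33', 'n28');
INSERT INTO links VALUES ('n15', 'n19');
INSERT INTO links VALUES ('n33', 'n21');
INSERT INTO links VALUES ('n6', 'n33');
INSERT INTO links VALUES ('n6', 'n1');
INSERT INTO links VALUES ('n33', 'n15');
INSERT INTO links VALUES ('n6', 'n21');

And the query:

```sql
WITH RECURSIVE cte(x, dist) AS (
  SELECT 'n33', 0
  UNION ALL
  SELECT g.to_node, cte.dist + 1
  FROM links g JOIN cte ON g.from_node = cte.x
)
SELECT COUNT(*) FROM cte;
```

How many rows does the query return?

Base: (n33, dist=0).
Iteration 1: edges from {n33} -> (n15, dist=1), (n21, dist=1), (n28, dist=1).
Iteration 2: edges from {n15,n21,n28} -> (n19, dist=2).
Iteration 3: no outgoing edges from {n19}; recursion stops.
Total rows emitted: 5.

5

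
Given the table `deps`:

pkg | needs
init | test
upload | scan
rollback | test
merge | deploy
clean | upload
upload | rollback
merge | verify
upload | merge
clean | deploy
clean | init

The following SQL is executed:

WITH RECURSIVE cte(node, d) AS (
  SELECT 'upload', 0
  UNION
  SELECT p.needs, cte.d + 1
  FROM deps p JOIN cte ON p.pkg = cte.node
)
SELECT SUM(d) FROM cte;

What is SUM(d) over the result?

9

Base: (upload, d=0).
Iteration 1: edges from {upload} -> (merge, d=1), (rollback, d=1), (scan, d=1).
Iteration 2: edges from {merge,rollback,scan} -> (deploy, d=2), (test, d=2), (verify, d=2).
Iteration 3: no outgoing edges from {deploy,test,verify}; recursion stops.
SUM(d) = 0 + 1 + 1 + 1 + 2 + 2 + 2 = 9.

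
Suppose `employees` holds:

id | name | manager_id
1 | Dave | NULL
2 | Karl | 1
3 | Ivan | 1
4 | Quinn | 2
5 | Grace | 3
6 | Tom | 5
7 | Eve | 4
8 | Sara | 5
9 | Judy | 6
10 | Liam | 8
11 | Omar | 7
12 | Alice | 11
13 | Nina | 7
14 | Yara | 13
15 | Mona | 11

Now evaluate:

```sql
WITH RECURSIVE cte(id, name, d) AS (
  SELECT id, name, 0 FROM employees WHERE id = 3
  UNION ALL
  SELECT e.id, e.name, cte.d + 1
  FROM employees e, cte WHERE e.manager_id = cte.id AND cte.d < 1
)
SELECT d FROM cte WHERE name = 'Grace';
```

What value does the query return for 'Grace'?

1

Base: id=3 (Ivan) at d 0.
Iteration 1: rows with manager_id in {3} -> Grace (id 5, d 1).
Iteration 2: d < 1 fails for all current rows; recursion stops.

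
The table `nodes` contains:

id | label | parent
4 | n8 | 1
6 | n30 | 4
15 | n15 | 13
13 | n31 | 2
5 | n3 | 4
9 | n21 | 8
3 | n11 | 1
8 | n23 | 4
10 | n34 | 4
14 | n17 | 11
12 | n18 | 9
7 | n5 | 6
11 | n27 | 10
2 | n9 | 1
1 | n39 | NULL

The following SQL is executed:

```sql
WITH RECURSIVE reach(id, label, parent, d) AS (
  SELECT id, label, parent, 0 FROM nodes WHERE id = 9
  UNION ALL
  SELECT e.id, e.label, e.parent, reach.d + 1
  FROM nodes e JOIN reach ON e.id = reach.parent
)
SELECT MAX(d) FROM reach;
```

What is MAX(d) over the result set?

Base: id=9 (n21), parent=8, d 0.
Iteration 1: join on id=8 -> n23 (id 8, parent=4, d 1).
Iteration 2: join on id=4 -> n8 (id 4, parent=1, d 2).
Iteration 3: join on id=1 -> n39 (id 1, parent=NULL, d 3).
Iteration 4: parent is NULL; no match; recursion stops.
d values: 0, 1, 2, 3; the maximum is 3.

3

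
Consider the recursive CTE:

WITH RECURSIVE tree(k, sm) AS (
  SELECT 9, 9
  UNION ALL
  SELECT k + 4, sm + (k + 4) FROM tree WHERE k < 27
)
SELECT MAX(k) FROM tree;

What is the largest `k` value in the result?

29

Base: k=9, sm=9.
Iteration 1: 9 < 27 holds -> k = 9 + 4 = 13, sm = 9 + 13 = 22.
Iteration 2: 13 < 27 holds -> k = 13 + 4 = 17, sm = 22 + 17 = 39.
Iteration 3: 17 < 27 holds -> k = 17 + 4 = 21, sm = 39 + 21 = 60.
Iteration 4: 21 < 27 holds -> k = 21 + 4 = 25, sm = 60 + 25 = 85.
Iteration 5: 25 < 27 holds -> k = 25 + 4 = 29, sm = 85 + 29 = 114.
Iteration 6: 29 < 27 fails; recursion stops.
k values: 9, 13, 17, 21, 25, 29; the maximum is 29.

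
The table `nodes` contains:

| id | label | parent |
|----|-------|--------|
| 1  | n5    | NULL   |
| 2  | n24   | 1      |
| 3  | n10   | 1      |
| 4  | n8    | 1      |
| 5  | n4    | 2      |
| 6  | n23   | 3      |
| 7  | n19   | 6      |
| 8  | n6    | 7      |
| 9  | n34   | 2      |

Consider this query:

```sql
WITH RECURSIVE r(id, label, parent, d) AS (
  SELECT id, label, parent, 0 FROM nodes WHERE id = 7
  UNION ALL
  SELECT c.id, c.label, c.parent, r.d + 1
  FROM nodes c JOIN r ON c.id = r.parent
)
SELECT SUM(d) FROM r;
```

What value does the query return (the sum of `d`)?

Base: id=7 (n19), parent=6, d 0.
Iteration 1: join on id=6 -> n23 (id 6, parent=3, d 1).
Iteration 2: join on id=3 -> n10 (id 3, parent=1, d 2).
Iteration 3: join on id=1 -> n5 (id 1, parent=NULL, d 3).
Iteration 4: parent is NULL; no match; recursion stops.
SUM(d) = 0 + 1 + 2 + 3 = 6.

6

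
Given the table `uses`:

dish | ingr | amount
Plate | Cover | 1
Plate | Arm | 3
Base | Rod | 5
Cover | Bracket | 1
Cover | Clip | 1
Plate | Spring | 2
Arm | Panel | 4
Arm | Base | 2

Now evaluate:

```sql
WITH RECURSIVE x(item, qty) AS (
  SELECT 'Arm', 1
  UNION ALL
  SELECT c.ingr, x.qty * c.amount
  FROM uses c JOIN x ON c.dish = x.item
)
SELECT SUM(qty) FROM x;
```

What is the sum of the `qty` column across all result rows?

17

Base: (Arm, qty=1).
Iteration 1: components of {Arm} -> Base = 1*2 = 2, Panel = 1*4 = 4.
Iteration 2: components of {Base,Panel} -> Rod = 2*5 = 10.
Iteration 3: no further components; recursion stops.
SUM(qty) = 1 + 2 + 4 + 10 = 17.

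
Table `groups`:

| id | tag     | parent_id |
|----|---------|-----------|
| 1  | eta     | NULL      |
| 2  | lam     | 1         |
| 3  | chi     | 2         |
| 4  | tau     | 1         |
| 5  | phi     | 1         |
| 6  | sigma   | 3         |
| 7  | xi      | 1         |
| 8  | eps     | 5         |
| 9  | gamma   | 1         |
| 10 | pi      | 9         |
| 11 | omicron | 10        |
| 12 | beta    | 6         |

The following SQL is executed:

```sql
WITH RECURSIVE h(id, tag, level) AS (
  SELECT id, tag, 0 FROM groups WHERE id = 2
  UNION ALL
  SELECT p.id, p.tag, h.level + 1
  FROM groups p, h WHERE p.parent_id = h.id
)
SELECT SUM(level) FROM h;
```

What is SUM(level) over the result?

6

Base: id=2 (lam) at level 0.
Iteration 1: rows with parent_id in {2} -> chi (id 3, level 1).
Iteration 2: rows with parent_id in {3} -> sigma (id 6, level 2).
Iteration 3: rows with parent_id in {6} -> beta (id 12, level 3).
Iteration 4: no rows with parent_id in {12}; recursion stops.
SUM(level) = 0 + 1 + 2 + 3 = 6.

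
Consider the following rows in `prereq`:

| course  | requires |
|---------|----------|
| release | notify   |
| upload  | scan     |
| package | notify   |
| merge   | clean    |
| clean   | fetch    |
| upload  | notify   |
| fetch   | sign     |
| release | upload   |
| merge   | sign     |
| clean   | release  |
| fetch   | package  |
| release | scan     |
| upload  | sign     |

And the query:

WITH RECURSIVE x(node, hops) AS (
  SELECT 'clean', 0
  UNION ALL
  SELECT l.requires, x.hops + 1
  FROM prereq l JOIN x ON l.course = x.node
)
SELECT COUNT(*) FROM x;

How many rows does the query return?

12

Base: (clean, hops=0).
Iteration 1: edges from {clean} -> (fetch, hops=1), (release, hops=1).
Iteration 2: edges from {fetch,release} -> (notify, hops=2), (package, hops=2), (scan, hops=2), (sign, hops=2), (upload, hops=2).
Iteration 3: edges from {notify,package,scan,sign,upload} -> (notify, hops=3) x2, (scan, hops=3), (sign, hops=3). [UNION ALL keeps all 4 new rows, including repeats]
Iteration 4: no outgoing edges from {notify,scan,sign}; recursion stops.
Total rows emitted: 12.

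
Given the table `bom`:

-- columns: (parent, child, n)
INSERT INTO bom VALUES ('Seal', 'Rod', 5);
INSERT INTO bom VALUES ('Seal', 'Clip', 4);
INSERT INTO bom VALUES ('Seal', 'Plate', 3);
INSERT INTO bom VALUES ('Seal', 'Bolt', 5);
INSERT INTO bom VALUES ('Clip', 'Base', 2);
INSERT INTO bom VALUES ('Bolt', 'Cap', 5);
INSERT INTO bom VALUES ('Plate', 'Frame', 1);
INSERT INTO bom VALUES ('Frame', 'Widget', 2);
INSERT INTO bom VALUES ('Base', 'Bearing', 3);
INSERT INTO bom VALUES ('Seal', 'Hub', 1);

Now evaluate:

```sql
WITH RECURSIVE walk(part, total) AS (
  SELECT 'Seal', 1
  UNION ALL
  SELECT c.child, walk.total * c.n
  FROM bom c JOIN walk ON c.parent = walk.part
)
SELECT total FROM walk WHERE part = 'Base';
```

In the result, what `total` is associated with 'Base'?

Base: (Seal, total=1).
Iteration 1: components of {Seal} -> Bolt = 1*5 = 5, Clip = 1*4 = 4, Hub = 1*1 = 1, Plate = 1*3 = 3, Rod = 1*5 = 5.
Iteration 2: components of {Bolt,Clip,Hub,Plate,Rod} -> Base = 4*2 = 8, Cap = 5*5 = 25, Frame = 3*1 = 3.
Iteration 3: components of {Base,Cap,Frame} -> Bearing = 8*3 = 24, Widget = 3*2 = 6.
Iteration 4: no further components; recursion stops.

8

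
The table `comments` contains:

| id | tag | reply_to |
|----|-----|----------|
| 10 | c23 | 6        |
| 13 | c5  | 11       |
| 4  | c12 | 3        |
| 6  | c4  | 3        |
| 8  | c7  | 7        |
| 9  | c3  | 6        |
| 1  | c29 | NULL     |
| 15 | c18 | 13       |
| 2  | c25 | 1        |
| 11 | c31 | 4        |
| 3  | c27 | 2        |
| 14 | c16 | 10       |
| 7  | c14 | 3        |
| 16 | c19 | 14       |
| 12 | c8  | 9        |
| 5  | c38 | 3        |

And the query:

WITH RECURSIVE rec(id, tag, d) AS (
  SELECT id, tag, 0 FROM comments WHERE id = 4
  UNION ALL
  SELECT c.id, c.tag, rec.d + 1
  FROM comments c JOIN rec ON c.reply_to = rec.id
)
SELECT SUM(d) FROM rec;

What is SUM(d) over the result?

Base: id=4 (c12) at d 0.
Iteration 1: rows with reply_to in {4} -> c31 (id 11, d 1).
Iteration 2: rows with reply_to in {11} -> c5 (id 13, d 2).
Iteration 3: rows with reply_to in {13} -> c18 (id 15, d 3).
Iteration 4: no rows with reply_to in {15}; recursion stops.
SUM(d) = 0 + 1 + 2 + 3 = 6.

6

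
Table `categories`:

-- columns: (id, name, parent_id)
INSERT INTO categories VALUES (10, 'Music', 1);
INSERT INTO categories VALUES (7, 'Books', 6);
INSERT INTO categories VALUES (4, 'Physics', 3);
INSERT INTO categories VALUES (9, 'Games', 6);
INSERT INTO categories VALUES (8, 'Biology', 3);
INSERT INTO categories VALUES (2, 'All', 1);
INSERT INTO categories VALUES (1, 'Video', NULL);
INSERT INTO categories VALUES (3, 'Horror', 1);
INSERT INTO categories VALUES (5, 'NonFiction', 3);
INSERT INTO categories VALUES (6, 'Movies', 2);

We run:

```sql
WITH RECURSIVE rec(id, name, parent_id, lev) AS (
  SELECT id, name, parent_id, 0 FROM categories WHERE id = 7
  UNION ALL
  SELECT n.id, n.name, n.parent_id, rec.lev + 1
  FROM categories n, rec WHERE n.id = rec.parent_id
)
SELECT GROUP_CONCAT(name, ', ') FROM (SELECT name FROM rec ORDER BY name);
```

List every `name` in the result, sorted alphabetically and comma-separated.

All, Books, Movies, Video

Base: id=7 (Books), parent_id=6, lev 0.
Iteration 1: join on id=6 -> Movies (id 6, parent_id=2, lev 1).
Iteration 2: join on id=2 -> All (id 2, parent_id=1, lev 2).
Iteration 3: join on id=1 -> Video (id 1, parent_id=NULL, lev 3).
Iteration 4: parent_id is NULL; no match; recursion stops.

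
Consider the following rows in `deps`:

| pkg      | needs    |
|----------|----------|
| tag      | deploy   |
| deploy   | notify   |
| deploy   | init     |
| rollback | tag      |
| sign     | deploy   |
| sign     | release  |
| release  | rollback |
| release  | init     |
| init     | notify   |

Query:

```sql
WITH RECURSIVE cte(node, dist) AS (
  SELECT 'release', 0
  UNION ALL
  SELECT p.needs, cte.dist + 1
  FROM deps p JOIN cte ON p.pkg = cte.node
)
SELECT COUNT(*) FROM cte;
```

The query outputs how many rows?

Base: (release, dist=0).
Iteration 1: edges from {release} -> (init, dist=1), (rollback, dist=1).
Iteration 2: edges from {init,rollback} -> (notify, dist=2), (tag, dist=2).
Iteration 3: edges from {notify,tag} -> (deploy, dist=3).
Iteration 4: edges from {deploy} -> (init, dist=4), (notify, dist=4).
Iteration 5: edges from {init,notify} -> (notify, dist=5).
Iteration 6: no outgoing edges from {notify}; recursion stops.
Total rows emitted: 9.

9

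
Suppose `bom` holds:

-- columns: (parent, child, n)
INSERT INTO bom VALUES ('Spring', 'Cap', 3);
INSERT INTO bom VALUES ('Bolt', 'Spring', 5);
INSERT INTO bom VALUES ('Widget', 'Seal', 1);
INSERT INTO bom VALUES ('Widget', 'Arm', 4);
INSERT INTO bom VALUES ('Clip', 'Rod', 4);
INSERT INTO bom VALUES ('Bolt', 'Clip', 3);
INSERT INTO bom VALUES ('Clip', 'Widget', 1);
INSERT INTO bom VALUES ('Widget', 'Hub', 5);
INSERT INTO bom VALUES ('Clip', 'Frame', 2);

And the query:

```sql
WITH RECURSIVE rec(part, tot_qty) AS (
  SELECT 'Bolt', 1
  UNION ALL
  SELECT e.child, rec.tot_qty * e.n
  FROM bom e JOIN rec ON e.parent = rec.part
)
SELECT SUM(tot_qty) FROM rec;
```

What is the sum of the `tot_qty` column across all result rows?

Base: (Bolt, tot_qty=1).
Iteration 1: components of {Bolt} -> Clip = 1*3 = 3, Spring = 1*5 = 5.
Iteration 2: components of {Clip,Spring} -> Cap = 5*3 = 15, Frame = 3*2 = 6, Rod = 3*4 = 12, Widget = 3*1 = 3.
Iteration 3: components of {Cap,Frame,Rod,Widget} -> Arm = 3*4 = 12, Hub = 3*5 = 15, Seal = 3*1 = 3.
Iteration 4: no further components; recursion stops.
SUM(tot_qty) = 1 + 3 + 5 + 12 + 6 + 3 + 15 + 12 + 3 + 15 = 75.

75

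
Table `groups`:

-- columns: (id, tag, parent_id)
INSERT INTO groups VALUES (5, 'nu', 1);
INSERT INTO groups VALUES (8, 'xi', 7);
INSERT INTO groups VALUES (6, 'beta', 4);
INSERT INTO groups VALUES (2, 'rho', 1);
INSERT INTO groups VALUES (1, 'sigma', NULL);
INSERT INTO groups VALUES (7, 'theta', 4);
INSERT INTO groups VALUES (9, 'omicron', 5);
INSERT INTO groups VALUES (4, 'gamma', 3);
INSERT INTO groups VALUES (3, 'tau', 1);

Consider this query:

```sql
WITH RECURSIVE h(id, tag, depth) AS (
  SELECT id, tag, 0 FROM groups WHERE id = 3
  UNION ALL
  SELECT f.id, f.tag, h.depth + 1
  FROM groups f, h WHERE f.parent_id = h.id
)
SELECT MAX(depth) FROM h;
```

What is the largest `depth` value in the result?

3

Base: id=3 (tau) at depth 0.
Iteration 1: rows with parent_id in {3} -> gamma (id 4, depth 1).
Iteration 2: rows with parent_id in {4} -> beta (id 6, depth 2), theta (id 7, depth 2).
Iteration 3: rows with parent_id in {6,7} -> xi (id 8, depth 3).
Iteration 4: no rows with parent_id in {8}; recursion stops.
depth values: 0, 1, 2, 2, 3; the maximum is 3.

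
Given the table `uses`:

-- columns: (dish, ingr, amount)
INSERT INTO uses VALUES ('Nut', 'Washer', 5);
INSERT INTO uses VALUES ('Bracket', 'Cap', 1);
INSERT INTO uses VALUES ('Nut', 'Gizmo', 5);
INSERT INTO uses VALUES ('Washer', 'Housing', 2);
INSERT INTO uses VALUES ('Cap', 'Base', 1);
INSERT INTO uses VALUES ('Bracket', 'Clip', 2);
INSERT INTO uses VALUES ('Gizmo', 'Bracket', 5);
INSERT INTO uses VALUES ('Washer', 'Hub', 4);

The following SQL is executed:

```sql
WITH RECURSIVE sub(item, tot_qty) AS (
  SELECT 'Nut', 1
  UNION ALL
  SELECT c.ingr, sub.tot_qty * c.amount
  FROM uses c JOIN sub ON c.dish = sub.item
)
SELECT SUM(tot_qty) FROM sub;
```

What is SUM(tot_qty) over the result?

Base: (Nut, tot_qty=1).
Iteration 1: components of {Nut} -> Gizmo = 1*5 = 5, Washer = 1*5 = 5.
Iteration 2: components of {Gizmo,Washer} -> Bracket = 5*5 = 25, Housing = 5*2 = 10, Hub = 5*4 = 20.
Iteration 3: components of {Bracket,Housing,Hub} -> Cap = 25*1 = 25, Clip = 25*2 = 50.
Iteration 4: components of {Cap,Clip} -> Base = 25*1 = 25.
Iteration 5: no further components; recursion stops.
SUM(tot_qty) = 1 + 5 + 5 + 20 + 10 + 25 + 25 + 50 + 25 = 166.

166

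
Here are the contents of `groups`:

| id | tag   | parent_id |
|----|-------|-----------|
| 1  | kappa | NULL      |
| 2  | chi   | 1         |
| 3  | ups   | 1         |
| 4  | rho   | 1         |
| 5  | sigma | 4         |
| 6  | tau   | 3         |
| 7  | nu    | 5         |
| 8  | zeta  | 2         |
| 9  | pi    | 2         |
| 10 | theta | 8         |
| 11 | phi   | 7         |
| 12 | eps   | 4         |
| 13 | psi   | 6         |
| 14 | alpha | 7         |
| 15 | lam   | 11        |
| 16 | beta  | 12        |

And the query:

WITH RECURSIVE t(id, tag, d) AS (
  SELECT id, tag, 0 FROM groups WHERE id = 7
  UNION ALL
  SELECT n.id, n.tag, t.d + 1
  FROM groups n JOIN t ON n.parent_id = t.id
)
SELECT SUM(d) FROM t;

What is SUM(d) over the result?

4

Base: id=7 (nu) at d 0.
Iteration 1: rows with parent_id in {7} -> phi (id 11, d 1), alpha (id 14, d 1).
Iteration 2: rows with parent_id in {11,14} -> lam (id 15, d 2).
Iteration 3: no rows with parent_id in {15}; recursion stops.
SUM(d) = 0 + 1 + 1 + 2 = 4.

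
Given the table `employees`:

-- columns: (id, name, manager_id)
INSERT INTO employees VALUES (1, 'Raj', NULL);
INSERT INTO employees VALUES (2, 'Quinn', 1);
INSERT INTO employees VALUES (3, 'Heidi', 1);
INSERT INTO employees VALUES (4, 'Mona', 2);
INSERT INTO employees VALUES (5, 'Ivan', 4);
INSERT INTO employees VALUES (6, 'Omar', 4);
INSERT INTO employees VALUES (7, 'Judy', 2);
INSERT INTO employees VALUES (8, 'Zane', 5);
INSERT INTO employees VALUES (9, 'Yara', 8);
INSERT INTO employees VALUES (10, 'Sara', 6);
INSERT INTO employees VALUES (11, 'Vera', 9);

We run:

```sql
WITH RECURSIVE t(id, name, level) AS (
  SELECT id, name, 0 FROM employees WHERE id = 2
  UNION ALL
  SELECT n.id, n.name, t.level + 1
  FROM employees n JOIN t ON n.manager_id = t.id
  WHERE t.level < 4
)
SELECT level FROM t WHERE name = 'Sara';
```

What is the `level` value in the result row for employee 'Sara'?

3

Base: id=2 (Quinn) at level 0.
Iteration 1: rows with manager_id in {2} -> Mona (id 4, level 1), Judy (id 7, level 1).
Iteration 2: rows with manager_id in {4,7} -> Ivan (id 5, level 2), Omar (id 6, level 2).
Iteration 3: rows with manager_id in {5,6} -> Zane (id 8, level 3), Sara (id 10, level 3).
Iteration 4: rows with manager_id in {8,10} -> Yara (id 9, level 4).
Iteration 5: level < 4 fails for all current rows; recursion stops.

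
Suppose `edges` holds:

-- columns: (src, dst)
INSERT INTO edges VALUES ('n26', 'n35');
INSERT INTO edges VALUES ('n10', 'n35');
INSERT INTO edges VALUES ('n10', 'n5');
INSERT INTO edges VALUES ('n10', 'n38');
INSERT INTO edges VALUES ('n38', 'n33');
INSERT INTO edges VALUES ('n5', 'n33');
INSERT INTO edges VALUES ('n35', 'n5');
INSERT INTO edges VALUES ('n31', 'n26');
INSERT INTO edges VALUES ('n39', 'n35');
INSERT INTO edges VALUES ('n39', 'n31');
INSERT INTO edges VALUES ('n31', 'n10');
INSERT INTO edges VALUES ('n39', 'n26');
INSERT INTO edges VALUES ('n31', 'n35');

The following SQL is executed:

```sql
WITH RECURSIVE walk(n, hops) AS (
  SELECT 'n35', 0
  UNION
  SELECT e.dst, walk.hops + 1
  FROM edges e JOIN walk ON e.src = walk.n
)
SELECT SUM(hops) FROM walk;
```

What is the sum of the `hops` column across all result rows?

Base: (n35, hops=0).
Iteration 1: edges from {n35} -> (n5, hops=1).
Iteration 2: edges from {n5} -> (n33, hops=2).
Iteration 3: no outgoing edges from {n33}; recursion stops.
SUM(hops) = 0 + 1 + 2 = 3.

3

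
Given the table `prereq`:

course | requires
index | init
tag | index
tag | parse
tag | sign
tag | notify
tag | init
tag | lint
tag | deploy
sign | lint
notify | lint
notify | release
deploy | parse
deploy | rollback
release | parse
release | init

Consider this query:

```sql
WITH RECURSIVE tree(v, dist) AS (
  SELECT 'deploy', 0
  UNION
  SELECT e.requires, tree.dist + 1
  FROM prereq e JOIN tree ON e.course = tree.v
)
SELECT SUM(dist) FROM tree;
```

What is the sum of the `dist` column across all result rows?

2

Base: (deploy, dist=0).
Iteration 1: edges from {deploy} -> (parse, dist=1), (rollback, dist=1).
Iteration 2: no outgoing edges from {parse,rollback}; recursion stops.
SUM(dist) = 0 + 1 + 1 = 2.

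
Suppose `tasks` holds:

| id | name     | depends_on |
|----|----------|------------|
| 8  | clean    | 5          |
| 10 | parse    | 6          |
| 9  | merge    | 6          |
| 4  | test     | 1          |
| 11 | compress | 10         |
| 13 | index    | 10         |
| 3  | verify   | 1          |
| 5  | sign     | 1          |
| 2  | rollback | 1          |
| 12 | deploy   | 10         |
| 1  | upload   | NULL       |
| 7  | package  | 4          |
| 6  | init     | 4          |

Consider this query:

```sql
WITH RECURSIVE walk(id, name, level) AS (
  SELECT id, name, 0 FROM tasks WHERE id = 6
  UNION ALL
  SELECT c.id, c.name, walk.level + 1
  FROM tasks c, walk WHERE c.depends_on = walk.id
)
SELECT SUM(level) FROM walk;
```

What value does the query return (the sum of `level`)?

Base: id=6 (init) at level 0.
Iteration 1: rows with depends_on in {6} -> merge (id 9, level 1), parse (id 10, level 1).
Iteration 2: rows with depends_on in {9,10} -> compress (id 11, level 2), deploy (id 12, level 2), index (id 13, level 2).
Iteration 3: no rows with depends_on in {11,12,13}; recursion stops.
SUM(level) = 0 + 1 + 1 + 2 + 2 + 2 = 8.

8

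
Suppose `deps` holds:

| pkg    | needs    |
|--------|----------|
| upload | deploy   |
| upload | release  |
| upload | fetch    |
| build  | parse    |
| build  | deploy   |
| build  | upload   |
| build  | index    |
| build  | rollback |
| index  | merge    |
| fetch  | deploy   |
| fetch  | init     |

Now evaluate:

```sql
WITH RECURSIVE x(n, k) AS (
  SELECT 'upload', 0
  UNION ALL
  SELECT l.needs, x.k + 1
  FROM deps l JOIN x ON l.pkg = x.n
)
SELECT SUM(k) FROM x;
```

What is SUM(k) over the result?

Base: (upload, k=0).
Iteration 1: edges from {upload} -> (deploy, k=1), (fetch, k=1), (release, k=1).
Iteration 2: edges from {deploy,fetch,release} -> (deploy, k=2), (init, k=2).
Iteration 3: no outgoing edges from {deploy,init}; recursion stops.
SUM(k) = 0 + 1 + 1 + 1 + 2 + 2 = 7.

7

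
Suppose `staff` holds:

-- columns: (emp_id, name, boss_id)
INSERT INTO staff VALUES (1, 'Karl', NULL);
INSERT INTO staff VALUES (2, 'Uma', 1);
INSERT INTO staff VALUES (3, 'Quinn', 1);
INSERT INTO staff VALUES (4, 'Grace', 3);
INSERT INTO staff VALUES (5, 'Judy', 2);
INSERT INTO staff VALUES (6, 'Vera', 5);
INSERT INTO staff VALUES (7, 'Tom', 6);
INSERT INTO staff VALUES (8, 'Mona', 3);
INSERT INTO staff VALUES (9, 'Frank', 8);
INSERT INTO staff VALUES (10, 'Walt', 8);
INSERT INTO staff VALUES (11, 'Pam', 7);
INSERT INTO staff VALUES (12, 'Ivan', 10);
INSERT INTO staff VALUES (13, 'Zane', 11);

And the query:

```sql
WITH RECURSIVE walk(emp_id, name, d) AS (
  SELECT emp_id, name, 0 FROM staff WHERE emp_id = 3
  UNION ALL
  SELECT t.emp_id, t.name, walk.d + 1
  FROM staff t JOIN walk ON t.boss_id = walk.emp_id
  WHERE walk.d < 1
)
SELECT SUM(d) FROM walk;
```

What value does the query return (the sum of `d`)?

Base: emp_id=3 (Quinn) at d 0.
Iteration 1: rows with boss_id in {3} -> Grace (id 4, d 1), Mona (id 8, d 1).
Iteration 2: d < 1 fails for all current rows; recursion stops.
SUM(d) = 0 + 1 + 1 = 2.

2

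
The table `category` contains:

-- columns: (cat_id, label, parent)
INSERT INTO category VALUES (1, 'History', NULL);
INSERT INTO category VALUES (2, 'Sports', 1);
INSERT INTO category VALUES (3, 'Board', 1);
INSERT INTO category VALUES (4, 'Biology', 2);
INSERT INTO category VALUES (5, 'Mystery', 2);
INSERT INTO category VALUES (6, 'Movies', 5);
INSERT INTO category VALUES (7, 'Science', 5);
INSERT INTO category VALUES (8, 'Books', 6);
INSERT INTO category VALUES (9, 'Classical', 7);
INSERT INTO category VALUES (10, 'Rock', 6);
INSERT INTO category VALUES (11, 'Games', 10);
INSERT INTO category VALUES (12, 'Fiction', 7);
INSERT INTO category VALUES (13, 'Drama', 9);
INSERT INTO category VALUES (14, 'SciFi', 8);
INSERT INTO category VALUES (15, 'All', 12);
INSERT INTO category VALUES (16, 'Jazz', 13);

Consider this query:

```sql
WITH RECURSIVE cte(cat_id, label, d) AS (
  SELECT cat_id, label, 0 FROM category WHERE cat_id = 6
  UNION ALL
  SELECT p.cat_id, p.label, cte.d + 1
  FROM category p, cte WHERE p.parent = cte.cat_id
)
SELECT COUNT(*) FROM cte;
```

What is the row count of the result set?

Base: cat_id=6 (Movies) at d 0.
Iteration 1: rows with parent in {6} -> Books (id 8, d 1), Rock (id 10, d 1).
Iteration 2: rows with parent in {8,10} -> Games (id 11, d 2), SciFi (id 14, d 2).
Iteration 3: no rows with parent in {11,14}; recursion stops.
Total rows emitted: 5.

5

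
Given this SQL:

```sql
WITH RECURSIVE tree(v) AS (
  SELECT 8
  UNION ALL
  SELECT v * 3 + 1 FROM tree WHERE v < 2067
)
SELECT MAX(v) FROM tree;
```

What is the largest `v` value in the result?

Base: v=8.
Iteration 1: 8 < 2067 holds -> v = 8 * 3 + 1 = 25.
Iteration 2: 25 < 2067 holds -> v = 25 * 3 + 1 = 76.
Iteration 3: 76 < 2067 holds -> v = 76 * 3 + 1 = 229.
Iteration 4: 229 < 2067 holds -> v = 229 * 3 + 1 = 688.
Iteration 5: 688 < 2067 holds -> v = 688 * 3 + 1 = 2065.
Iteration 6: 2065 < 2067 holds -> v = 2065 * 3 + 1 = 6196.
Iteration 7: 6196 < 2067 fails; recursion stops.
v values: 8, 25, 76, 229, 688, 2065, 6196; the maximum is 6196.

6196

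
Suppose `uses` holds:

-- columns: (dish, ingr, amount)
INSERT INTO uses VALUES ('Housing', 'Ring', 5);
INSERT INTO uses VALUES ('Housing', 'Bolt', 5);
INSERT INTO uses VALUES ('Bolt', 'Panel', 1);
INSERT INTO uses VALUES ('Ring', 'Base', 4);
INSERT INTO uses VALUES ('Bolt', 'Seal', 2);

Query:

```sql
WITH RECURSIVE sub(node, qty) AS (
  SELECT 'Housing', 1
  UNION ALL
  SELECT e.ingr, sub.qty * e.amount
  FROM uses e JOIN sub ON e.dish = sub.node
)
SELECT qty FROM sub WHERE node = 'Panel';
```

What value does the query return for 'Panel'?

Base: (Housing, qty=1).
Iteration 1: components of {Housing} -> Bolt = 1*5 = 5, Ring = 1*5 = 5.
Iteration 2: components of {Bolt,Ring} -> Base = 5*4 = 20, Panel = 5*1 = 5, Seal = 5*2 = 10.
Iteration 3: no further components; recursion stops.

5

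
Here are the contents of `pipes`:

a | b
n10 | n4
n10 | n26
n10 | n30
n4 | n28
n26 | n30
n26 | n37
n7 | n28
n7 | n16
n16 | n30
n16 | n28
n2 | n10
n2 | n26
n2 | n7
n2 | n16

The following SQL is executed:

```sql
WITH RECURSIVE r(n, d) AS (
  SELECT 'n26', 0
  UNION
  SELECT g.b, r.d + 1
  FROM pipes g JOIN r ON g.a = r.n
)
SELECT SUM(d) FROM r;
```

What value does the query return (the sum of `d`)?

2

Base: (n26, d=0).
Iteration 1: edges from {n26} -> (n30, d=1), (n37, d=1).
Iteration 2: no outgoing edges from {n30,n37}; recursion stops.
SUM(d) = 0 + 1 + 1 = 2.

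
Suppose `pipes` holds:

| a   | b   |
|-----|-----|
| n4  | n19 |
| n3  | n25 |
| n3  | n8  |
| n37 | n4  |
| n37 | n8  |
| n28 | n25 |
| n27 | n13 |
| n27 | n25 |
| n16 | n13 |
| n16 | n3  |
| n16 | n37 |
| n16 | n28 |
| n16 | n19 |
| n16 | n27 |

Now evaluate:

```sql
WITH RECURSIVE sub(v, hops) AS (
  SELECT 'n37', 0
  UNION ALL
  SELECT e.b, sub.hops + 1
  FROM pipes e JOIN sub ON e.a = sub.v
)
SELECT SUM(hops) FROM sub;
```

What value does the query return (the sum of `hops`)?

4

Base: (n37, hops=0).
Iteration 1: edges from {n37} -> (n4, hops=1), (n8, hops=1).
Iteration 2: edges from {n4,n8} -> (n19, hops=2).
Iteration 3: no outgoing edges from {n19}; recursion stops.
SUM(hops) = 0 + 1 + 1 + 2 = 4.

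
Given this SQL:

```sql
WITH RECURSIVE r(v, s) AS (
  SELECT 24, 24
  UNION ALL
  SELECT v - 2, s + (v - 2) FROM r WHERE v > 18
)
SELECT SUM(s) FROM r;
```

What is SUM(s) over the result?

Base: v=24, s=24.
Iteration 1: 24 > 18 holds -> v = 24 - 2 = 22, s = 24 + 22 = 46.
Iteration 2: 22 > 18 holds -> v = 22 - 2 = 20, s = 46 + 20 = 66.
Iteration 3: 20 > 18 holds -> v = 20 - 2 = 18, s = 66 + 18 = 84.
Iteration 4: 18 > 18 fails; recursion stops.
SUM(s) = 24 + 46 + 66 + 84 = 220.

220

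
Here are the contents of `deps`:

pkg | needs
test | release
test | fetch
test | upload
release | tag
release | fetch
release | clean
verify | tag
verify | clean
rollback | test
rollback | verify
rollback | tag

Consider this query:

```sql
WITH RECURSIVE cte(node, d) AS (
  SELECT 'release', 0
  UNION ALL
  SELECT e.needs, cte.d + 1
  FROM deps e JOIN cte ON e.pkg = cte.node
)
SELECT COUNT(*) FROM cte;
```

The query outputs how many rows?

Base: (release, d=0).
Iteration 1: edges from {release} -> (clean, d=1), (fetch, d=1), (tag, d=1).
Iteration 2: no outgoing edges from {clean,fetch,tag}; recursion stops.
Total rows emitted: 4.

4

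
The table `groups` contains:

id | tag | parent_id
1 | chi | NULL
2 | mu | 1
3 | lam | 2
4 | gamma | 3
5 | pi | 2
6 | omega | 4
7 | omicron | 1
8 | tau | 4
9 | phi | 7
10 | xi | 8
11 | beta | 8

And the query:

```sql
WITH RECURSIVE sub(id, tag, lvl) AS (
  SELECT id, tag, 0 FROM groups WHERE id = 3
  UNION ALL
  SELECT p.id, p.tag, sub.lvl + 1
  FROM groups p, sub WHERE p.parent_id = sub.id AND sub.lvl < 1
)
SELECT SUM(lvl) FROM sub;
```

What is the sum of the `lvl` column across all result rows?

Base: id=3 (lam) at lvl 0.
Iteration 1: rows with parent_id in {3} -> gamma (id 4, lvl 1).
Iteration 2: lvl < 1 fails for all current rows; recursion stops.
SUM(lvl) = 0 + 1 = 1.

1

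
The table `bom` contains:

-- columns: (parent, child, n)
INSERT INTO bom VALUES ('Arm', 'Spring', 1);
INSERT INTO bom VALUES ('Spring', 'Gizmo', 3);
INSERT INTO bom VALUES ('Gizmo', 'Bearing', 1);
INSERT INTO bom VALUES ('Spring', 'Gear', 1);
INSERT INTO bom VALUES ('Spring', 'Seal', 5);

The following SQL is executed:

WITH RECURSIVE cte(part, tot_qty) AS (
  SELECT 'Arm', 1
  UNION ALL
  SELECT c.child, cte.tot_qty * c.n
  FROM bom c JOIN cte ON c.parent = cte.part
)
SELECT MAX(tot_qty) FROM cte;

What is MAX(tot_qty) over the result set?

Base: (Arm, tot_qty=1).
Iteration 1: components of {Arm} -> Spring = 1*1 = 1.
Iteration 2: components of {Spring} -> Gear = 1*1 = 1, Gizmo = 1*3 = 3, Seal = 1*5 = 5.
Iteration 3: components of {Gear,Gizmo,Seal} -> Bearing = 3*1 = 3.
Iteration 4: no further components; recursion stops.
tot_qty values: 1, 1, 3, 1, 5, 3; the maximum is 5.

5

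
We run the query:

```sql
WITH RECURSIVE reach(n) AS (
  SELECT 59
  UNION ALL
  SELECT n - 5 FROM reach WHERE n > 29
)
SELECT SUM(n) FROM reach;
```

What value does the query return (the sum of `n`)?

308

Base: n=59.
Iteration 1: 59 > 29 holds -> n = 59 - 5 = 54.
Iteration 2: 54 > 29 holds -> n = 54 - 5 = 49.
Iteration 3: 49 > 29 holds -> n = 49 - 5 = 44.
Iteration 4: 44 > 29 holds -> n = 44 - 5 = 39.
Iteration 5: 39 > 29 holds -> n = 39 - 5 = 34.
Iteration 6: 34 > 29 holds -> n = 34 - 5 = 29.
Iteration 7: 29 > 29 fails; recursion stops.
SUM(n) = 59 + 54 + 49 + 44 + 39 + 34 + 29 = 308.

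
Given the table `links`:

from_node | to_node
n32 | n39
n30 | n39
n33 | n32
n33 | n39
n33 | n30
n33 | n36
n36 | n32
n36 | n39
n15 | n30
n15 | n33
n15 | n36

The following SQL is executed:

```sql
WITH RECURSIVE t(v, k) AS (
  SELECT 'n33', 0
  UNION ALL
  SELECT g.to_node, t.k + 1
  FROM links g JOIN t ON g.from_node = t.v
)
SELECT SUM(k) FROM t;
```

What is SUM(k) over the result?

15

Base: (n33, k=0).
Iteration 1: edges from {n33} -> (n30, k=1), (n32, k=1), (n36, k=1), (n39, k=1).
Iteration 2: edges from {n30,n32,n36,n39} -> (n32, k=2), (n39, k=2) x3. [UNION ALL keeps all 4 new rows, including repeats]
Iteration 3: edges from {n32,n39} -> (n39, k=3).
Iteration 4: no outgoing edges from {n39}; recursion stops.
SUM(k) = 0 + 1 + 1 + 1 + 1 + 2 + 2 + 2 + 2 + 3 = 15.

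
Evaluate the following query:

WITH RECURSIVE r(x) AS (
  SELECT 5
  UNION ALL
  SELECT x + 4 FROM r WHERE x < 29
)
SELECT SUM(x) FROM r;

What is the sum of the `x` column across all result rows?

Base: x=5.
Iteration 1: 5 < 29 holds -> x = 5 + 4 = 9.
Iteration 2: 9 < 29 holds -> x = 9 + 4 = 13.
Iteration 3: 13 < 29 holds -> x = 13 + 4 = 17.
Iteration 4: 17 < 29 holds -> x = 17 + 4 = 21.
Iteration 5: 21 < 29 holds -> x = 21 + 4 = 25.
Iteration 6: 25 < 29 holds -> x = 25 + 4 = 29.
Iteration 7: 29 < 29 fails; recursion stops.
SUM(x) = 5 + 9 + 13 + 17 + 21 + 25 + 29 = 119.

119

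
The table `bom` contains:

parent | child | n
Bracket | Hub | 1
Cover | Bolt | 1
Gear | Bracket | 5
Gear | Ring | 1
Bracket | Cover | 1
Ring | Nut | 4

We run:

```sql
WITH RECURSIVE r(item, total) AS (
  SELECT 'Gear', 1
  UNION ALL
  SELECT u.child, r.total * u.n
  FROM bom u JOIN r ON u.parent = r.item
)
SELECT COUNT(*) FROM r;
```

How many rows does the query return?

7

Base: (Gear, total=1).
Iteration 1: components of {Gear} -> Bracket = 1*5 = 5, Ring = 1*1 = 1.
Iteration 2: components of {Bracket,Ring} -> Cover = 5*1 = 5, Hub = 5*1 = 5, Nut = 1*4 = 4.
Iteration 3: components of {Cover,Hub,Nut} -> Bolt = 5*1 = 5.
Iteration 4: no further components; recursion stops.
Total rows emitted: 7.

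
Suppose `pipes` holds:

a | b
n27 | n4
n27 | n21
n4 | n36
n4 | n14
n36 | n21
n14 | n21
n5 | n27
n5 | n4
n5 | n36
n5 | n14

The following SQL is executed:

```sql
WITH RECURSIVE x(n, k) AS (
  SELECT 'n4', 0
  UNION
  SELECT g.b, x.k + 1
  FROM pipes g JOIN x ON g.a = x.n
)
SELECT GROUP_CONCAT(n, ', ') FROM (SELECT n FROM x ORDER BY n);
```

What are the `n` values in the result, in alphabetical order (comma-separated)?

n14, n21, n36, n4

Base: (n4, k=0).
Iteration 1: edges from {n4} -> (n14, k=1), (n36, k=1).
Iteration 2: edges from {n14,n36} -> (n21, k=2). [UNION drops 1 duplicate row(s)]
Iteration 3: no outgoing edges from {n21}; recursion stops.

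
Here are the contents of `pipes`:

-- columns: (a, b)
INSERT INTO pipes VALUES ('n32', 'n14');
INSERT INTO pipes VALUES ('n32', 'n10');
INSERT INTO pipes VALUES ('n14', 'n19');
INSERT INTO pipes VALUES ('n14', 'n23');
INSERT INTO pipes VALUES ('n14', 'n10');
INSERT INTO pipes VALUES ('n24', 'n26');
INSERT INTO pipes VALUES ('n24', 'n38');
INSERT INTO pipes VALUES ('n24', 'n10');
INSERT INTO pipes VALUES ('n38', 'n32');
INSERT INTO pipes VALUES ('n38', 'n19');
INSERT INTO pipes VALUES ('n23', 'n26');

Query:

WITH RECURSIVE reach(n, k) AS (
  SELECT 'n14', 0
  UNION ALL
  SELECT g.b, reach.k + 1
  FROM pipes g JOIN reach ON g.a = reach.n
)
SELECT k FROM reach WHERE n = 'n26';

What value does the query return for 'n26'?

2

Base: (n14, k=0).
Iteration 1: edges from {n14} -> (n10, k=1), (n19, k=1), (n23, k=1).
Iteration 2: edges from {n10,n19,n23} -> (n26, k=2).
Iteration 3: no outgoing edges from {n26}; recursion stops.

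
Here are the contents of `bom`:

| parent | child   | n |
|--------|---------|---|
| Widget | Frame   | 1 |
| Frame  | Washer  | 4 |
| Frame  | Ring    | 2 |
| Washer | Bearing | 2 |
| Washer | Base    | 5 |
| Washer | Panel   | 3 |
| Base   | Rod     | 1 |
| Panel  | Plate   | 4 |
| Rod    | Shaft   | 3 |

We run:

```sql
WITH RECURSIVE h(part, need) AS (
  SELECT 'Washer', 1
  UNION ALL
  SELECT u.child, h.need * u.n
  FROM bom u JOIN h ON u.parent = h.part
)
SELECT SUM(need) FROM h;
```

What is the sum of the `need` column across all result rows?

43

Base: (Washer, need=1).
Iteration 1: components of {Washer} -> Base = 1*5 = 5, Bearing = 1*2 = 2, Panel = 1*3 = 3.
Iteration 2: components of {Base,Bearing,Panel} -> Plate = 3*4 = 12, Rod = 5*1 = 5.
Iteration 3: components of {Plate,Rod} -> Shaft = 5*3 = 15.
Iteration 4: no further components; recursion stops.
SUM(need) = 1 + 2 + 5 + 3 + 5 + 12 + 15 = 43.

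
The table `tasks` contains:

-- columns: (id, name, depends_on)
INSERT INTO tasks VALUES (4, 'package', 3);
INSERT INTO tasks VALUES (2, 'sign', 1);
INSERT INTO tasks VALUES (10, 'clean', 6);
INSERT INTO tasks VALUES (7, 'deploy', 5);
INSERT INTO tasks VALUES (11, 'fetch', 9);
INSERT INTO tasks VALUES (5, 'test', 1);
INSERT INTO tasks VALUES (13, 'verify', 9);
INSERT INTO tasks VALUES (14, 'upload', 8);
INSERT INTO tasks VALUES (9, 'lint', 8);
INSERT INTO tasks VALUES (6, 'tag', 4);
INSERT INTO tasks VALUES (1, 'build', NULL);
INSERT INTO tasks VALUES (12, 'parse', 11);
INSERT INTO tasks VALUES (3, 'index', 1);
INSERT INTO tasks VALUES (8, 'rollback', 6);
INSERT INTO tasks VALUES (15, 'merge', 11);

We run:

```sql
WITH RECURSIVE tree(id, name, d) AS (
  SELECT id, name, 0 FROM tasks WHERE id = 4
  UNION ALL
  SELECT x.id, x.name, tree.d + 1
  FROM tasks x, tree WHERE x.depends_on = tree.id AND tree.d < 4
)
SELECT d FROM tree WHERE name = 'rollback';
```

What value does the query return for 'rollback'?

2

Base: id=4 (package) at d 0.
Iteration 1: rows with depends_on in {4} -> tag (id 6, d 1).
Iteration 2: rows with depends_on in {6} -> rollback (id 8, d 2), clean (id 10, d 2).
Iteration 3: rows with depends_on in {8,10} -> lint (id 9, d 3), upload (id 14, d 3).
Iteration 4: rows with depends_on in {9,14} -> fetch (id 11, d 4), verify (id 13, d 4).
Iteration 5: d < 4 fails for all current rows; recursion stops.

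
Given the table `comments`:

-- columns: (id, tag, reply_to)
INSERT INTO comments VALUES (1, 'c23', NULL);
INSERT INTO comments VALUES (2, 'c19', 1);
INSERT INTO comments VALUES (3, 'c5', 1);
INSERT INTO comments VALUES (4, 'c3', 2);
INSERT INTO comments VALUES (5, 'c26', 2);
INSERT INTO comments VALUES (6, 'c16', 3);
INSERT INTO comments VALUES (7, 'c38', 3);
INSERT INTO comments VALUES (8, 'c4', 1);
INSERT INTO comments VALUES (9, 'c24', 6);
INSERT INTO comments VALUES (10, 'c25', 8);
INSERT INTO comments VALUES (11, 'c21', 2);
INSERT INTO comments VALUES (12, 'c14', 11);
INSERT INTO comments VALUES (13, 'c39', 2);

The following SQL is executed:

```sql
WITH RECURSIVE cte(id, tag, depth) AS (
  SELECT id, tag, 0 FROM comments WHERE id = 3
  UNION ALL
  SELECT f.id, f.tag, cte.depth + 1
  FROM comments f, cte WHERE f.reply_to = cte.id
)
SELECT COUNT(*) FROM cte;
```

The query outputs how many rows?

4

Base: id=3 (c5) at depth 0.
Iteration 1: rows with reply_to in {3} -> c16 (id 6, depth 1), c38 (id 7, depth 1).
Iteration 2: rows with reply_to in {6,7} -> c24 (id 9, depth 2).
Iteration 3: no rows with reply_to in {9}; recursion stops.
Total rows emitted: 4.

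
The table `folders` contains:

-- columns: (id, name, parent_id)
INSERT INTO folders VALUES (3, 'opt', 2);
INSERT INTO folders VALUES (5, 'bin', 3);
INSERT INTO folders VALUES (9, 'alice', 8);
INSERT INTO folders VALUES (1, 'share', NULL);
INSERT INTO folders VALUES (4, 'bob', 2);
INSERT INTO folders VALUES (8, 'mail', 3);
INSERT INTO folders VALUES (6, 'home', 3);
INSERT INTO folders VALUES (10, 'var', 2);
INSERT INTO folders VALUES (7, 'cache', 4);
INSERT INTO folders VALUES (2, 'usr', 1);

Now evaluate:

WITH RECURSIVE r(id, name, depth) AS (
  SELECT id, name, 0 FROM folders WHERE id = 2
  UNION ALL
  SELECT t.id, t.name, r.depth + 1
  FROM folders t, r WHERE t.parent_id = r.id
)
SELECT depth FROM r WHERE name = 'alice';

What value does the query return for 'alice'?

3

Base: id=2 (usr) at depth 0.
Iteration 1: rows with parent_id in {2} -> opt (id 3, depth 1), bob (id 4, depth 1), var (id 10, depth 1).
Iteration 2: rows with parent_id in {3,4,10} -> bin (id 5, depth 2), home (id 6, depth 2), cache (id 7, depth 2), mail (id 8, depth 2).
Iteration 3: rows with parent_id in {5,6,7,8} -> alice (id 9, depth 3).
Iteration 4: no rows with parent_id in {9}; recursion stops.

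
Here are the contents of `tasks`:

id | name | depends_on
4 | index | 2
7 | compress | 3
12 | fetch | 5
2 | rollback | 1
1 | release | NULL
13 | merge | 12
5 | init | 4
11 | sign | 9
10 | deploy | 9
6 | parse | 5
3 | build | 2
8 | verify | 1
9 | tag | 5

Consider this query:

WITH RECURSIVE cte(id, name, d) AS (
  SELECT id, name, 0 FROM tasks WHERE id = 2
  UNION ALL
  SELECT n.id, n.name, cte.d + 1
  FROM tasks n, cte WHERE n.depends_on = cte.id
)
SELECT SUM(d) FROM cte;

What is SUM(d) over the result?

Base: id=2 (rollback) at d 0.
Iteration 1: rows with depends_on in {2} -> build (id 3, d 1), index (id 4, d 1).
Iteration 2: rows with depends_on in {3,4} -> init (id 5, d 2), compress (id 7, d 2).
Iteration 3: rows with depends_on in {5,7} -> parse (id 6, d 3), tag (id 9, d 3), fetch (id 12, d 3).
Iteration 4: rows with depends_on in {6,9,12} -> deploy (id 10, d 4), sign (id 11, d 4), merge (id 13, d 4).
Iteration 5: no rows with depends_on in {10,11,13}; recursion stops.
SUM(d) = 0 + 1 + 1 + 2 + 2 + 3 + 3 + 3 + 4 + 4 + 4 = 27.

27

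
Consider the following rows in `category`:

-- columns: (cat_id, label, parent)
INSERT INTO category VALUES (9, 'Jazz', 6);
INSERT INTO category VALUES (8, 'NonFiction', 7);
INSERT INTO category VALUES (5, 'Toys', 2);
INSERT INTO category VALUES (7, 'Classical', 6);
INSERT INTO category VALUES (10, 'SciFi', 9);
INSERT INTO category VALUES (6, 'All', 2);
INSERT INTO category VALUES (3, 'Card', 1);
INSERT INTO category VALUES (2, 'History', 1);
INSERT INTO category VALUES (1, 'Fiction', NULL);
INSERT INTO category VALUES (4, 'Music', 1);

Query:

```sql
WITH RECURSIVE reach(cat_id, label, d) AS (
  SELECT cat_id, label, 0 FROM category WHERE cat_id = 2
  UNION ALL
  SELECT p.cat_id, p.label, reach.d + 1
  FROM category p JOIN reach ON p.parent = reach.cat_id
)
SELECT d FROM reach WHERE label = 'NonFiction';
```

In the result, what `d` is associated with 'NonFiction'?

3

Base: cat_id=2 (History) at d 0.
Iteration 1: rows with parent in {2} -> Toys (id 5, d 1), All (id 6, d 1).
Iteration 2: rows with parent in {5,6} -> Classical (id 7, d 2), Jazz (id 9, d 2).
Iteration 3: rows with parent in {7,9} -> NonFiction (id 8, d 3), SciFi (id 10, d 3).
Iteration 4: no rows with parent in {8,10}; recursion stops.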